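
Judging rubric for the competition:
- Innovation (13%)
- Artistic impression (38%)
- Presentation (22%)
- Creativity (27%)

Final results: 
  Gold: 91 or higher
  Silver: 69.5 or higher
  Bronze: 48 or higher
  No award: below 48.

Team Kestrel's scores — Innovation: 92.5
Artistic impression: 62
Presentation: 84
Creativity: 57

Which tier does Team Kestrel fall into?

Bronze

Weighted total:
  Innovation 92.5 × 0.13 = 12.025
  Artistic impression 62 × 0.38 = 23.56
  Presentation 84 × 0.22 = 18.48
  Creativity 57 × 0.27 = 15.39
Sum = 69.455
69.455 is ≥ 48 and < 69.5 → Bronze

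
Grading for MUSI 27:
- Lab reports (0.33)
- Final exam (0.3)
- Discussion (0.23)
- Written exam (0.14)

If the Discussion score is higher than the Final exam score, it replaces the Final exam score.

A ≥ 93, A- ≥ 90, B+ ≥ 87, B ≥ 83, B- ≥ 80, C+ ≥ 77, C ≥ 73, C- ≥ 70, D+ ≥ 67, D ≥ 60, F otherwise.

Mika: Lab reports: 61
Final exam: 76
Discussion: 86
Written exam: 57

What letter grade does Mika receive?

Discussion (86) > Final exam (76), so Final exam counts as 86.
Weighted total:
  Lab reports 61 × 0.33 = 20.13
  Final exam 86 × 0.3 = 25.8
  Discussion 86 × 0.23 = 19.78
  Written exam 57 × 0.14 = 7.98
Sum = 73.69
73.69 is ≥ 73 and < 77 → C

C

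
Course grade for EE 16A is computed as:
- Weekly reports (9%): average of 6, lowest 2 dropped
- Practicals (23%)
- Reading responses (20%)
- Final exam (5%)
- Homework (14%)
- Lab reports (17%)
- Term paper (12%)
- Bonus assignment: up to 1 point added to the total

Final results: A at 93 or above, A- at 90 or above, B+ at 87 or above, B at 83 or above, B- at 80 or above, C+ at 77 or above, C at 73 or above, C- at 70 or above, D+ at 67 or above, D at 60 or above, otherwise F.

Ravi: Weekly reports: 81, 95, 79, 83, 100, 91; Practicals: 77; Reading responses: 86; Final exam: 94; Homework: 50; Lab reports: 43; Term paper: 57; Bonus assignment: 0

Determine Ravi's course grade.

D+

Weekly reports: drop 79, 81 → average of remaining 4 = 369/4 = 92.25
Weighted total:
  Weekly reports 92.25 × 0.09 = 8.3025
  Practicals 77 × 0.23 = 17.71
  Reading responses 86 × 0.2 = 17.2
  Final exam 94 × 0.05 = 4.7
  Homework 50 × 0.14 = 7
  Lab reports 43 × 0.17 = 7.31
  Term paper 57 × 0.12 = 6.84
Sum = 69.0625
Bonus assignment: 69.0625 + 0 = 69.0625
69.0625 is ≥ 67 and < 70 → D+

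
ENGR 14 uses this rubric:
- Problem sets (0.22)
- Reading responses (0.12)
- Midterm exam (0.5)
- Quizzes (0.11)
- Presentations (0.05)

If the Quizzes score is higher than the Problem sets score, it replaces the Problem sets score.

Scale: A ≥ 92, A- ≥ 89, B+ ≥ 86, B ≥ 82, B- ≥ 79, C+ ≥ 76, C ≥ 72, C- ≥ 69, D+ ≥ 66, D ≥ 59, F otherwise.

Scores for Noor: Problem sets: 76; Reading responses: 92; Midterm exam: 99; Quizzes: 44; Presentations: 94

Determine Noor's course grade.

B+

Quizzes (44) ≤ Problem sets (76), so Problem sets stays at 76.
Weighted total:
  Problem sets 76 × 0.22 = 16.72
  Reading responses 92 × 0.12 = 11.04
  Midterm exam 99 × 0.5 = 49.5
  Quizzes 44 × 0.11 = 4.84
  Presentations 94 × 0.05 = 4.7
Sum = 86.8
86.8 is ≥ 86 and < 89 → B+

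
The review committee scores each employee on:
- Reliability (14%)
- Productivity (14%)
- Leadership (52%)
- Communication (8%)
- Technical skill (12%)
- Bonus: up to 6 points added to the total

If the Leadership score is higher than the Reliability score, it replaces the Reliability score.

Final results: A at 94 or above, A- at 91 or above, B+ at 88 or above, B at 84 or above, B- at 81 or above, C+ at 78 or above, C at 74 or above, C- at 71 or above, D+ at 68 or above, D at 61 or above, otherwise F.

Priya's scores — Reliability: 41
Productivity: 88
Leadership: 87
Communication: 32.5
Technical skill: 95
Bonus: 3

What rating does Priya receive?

Leadership (87) > Reliability (41), so Reliability counts as 87.
Weighted total:
  Reliability 87 × 0.14 = 12.18
  Productivity 88 × 0.14 = 12.32
  Leadership 87 × 0.52 = 45.24
  Communication 32.5 × 0.08 = 2.6
  Technical skill 95 × 0.12 = 11.4
Sum = 83.74
Bonus: 83.74 + 3 = 86.74
86.74 is ≥ 84 and < 88 → B

B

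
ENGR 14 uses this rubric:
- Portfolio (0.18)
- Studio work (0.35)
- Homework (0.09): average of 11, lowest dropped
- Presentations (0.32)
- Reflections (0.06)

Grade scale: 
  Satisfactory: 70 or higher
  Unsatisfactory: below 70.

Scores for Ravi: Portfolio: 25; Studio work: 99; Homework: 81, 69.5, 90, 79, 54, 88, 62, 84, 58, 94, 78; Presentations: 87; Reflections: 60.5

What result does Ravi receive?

Satisfactory

Homework: drop 54 → average of remaining 10 = 783.5/10 = 78.35
Weighted total:
  Portfolio 25 × 0.18 = 4.5
  Studio work 99 × 0.35 = 34.65
  Homework 78.35 × 0.09 = 7.0515
  Presentations 87 × 0.32 = 27.84
  Reflections 60.5 × 0.06 = 3.63
Sum = 77.6715
77.6715 ≥ 70 → Satisfactory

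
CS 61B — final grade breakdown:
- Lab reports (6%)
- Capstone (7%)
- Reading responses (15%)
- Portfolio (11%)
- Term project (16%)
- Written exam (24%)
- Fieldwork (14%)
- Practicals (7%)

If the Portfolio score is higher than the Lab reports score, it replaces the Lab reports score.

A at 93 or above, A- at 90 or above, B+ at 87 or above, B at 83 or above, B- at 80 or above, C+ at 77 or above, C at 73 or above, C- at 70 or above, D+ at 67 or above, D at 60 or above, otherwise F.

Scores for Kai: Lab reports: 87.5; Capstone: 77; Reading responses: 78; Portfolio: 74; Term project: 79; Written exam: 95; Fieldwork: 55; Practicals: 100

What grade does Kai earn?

B-

Portfolio (74) ≤ Lab reports (87.5), so Lab reports stays at 87.5.
Weighted total:
  Lab reports 87.5 × 0.06 = 5.25
  Capstone 77 × 0.07 = 5.39
  Reading responses 78 × 0.15 = 11.7
  Portfolio 74 × 0.11 = 8.14
  Term project 79 × 0.16 = 12.64
  Written exam 95 × 0.24 = 22.8
  Fieldwork 55 × 0.14 = 7.7
  Practicals 100 × 0.07 = 7
Sum = 80.62
80.62 is ≥ 80 and < 83 → B-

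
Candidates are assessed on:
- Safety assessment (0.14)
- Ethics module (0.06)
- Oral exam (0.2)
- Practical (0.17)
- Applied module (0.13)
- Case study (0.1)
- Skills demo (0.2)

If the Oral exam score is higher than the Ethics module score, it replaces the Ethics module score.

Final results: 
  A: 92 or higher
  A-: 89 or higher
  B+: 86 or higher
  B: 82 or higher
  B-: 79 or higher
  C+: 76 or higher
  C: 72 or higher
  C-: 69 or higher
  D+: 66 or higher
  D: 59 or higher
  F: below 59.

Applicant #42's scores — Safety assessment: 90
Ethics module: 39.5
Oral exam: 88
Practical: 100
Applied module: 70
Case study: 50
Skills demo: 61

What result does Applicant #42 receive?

C+

Oral exam (88) > Ethics module (39.5), so Ethics module counts as 88.
Weighted total:
  Safety assessment 90 × 0.14 = 12.6
  Ethics module 88 × 0.06 = 5.28
  Oral exam 88 × 0.2 = 17.6
  Practical 100 × 0.17 = 17
  Applied module 70 × 0.13 = 9.1
  Case study 50 × 0.1 = 5
  Skills demo 61 × 0.2 = 12.2
Sum = 78.78
78.78 is ≥ 76 and < 79 → C+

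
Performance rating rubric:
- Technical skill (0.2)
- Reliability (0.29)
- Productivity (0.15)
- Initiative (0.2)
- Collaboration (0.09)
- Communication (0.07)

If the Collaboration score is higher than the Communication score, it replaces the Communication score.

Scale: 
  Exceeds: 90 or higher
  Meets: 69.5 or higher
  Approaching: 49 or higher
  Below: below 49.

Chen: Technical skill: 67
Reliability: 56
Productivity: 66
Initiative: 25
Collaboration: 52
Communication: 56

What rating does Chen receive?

Collaboration (52) ≤ Communication (56), so Communication stays at 56.
Weighted total:
  Technical skill 67 × 0.2 = 13.4
  Reliability 56 × 0.29 = 16.24
  Productivity 66 × 0.15 = 9.9
  Initiative 25 × 0.2 = 5
  Collaboration 52 × 0.09 = 4.68
  Communication 56 × 0.07 = 3.92
Sum = 53.14
53.14 is ≥ 49 and < 69.5 → Approaching

Approaching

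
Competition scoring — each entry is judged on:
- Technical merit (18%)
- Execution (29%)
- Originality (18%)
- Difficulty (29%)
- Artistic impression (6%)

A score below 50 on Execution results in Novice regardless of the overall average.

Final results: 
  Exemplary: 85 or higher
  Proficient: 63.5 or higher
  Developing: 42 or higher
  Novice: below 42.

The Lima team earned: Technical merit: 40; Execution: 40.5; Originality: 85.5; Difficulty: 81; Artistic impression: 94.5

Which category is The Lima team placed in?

Novice

Execution score 40.5 < 50: minimum not met.
Weighted total:
  Technical merit 40 × 0.18 = 7.2
  Execution 40.5 × 0.29 = 11.745
  Originality 85.5 × 0.18 = 15.39
  Difficulty 81 × 0.29 = 23.49
  Artistic impression 94.5 × 0.06 = 5.67
Sum = 63.495
Because the Execution minimum was not met, the result is Novice.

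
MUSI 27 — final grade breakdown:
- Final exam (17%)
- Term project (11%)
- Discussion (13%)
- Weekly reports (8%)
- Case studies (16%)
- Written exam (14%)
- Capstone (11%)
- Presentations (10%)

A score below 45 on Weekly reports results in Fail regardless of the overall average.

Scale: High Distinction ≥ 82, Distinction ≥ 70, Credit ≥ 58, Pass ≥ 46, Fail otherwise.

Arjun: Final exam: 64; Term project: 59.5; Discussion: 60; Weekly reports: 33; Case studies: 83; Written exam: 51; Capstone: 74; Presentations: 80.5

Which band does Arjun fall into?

Fail

Weekly reports score 33 < 45: minimum not met.
Weighted total:
  Final exam 64 × 0.17 = 10.88
  Term project 59.5 × 0.11 = 6.545
  Discussion 60 × 0.13 = 7.8
  Weekly reports 33 × 0.08 = 2.64
  Case studies 83 × 0.16 = 13.28
  Written exam 51 × 0.14 = 7.14
  Capstone 74 × 0.11 = 8.14
  Presentations 80.5 × 0.1 = 8.05
Sum = 64.475
Because the Weekly reports minimum was not met, the result is Fail.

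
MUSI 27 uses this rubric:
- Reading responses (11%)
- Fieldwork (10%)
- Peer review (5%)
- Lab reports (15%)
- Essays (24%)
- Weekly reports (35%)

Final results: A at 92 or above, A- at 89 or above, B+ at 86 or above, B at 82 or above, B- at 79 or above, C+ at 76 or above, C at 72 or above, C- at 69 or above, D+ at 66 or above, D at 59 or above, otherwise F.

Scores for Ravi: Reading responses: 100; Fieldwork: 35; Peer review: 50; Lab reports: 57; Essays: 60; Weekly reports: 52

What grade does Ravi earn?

Weighted total:
  Reading responses 100 × 0.11 = 11
  Fieldwork 35 × 0.1 = 3.5
  Peer review 50 × 0.05 = 2.5
  Lab reports 57 × 0.15 = 8.55
  Essays 60 × 0.24 = 14.4
  Weekly reports 52 × 0.35 = 18.2
Sum = 58.15
58.15 < 59 → F

F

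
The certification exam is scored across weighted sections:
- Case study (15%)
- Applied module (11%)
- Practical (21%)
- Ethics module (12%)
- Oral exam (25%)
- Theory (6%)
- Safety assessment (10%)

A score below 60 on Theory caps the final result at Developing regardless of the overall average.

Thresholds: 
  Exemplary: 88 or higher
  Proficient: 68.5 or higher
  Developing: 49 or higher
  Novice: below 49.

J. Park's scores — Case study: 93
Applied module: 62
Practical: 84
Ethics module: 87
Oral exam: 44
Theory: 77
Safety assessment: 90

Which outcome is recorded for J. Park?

Proficient

Theory score 77 ≥ 60: minimum met.
Weighted total:
  Case study 93 × 0.15 = 13.95
  Applied module 62 × 0.11 = 6.82
  Practical 84 × 0.21 = 17.64
  Ethics module 87 × 0.12 = 10.44
  Oral exam 44 × 0.25 = 11
  Theory 77 × 0.06 = 4.62
  Safety assessment 90 × 0.1 = 9
Sum = 73.47
73.47 is ≥ 68.5 and < 88 → Proficient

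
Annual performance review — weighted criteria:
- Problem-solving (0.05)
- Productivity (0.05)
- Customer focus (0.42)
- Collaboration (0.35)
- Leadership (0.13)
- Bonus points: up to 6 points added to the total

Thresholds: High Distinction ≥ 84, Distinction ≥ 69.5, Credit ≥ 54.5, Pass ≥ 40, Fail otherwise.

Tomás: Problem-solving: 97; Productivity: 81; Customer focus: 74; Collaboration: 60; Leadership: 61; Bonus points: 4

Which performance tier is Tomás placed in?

Weighted total:
  Problem-solving 97 × 0.05 = 4.85
  Productivity 81 × 0.05 = 4.05
  Customer focus 74 × 0.42 = 31.08
  Collaboration 60 × 0.35 = 21
  Leadership 61 × 0.13 = 7.93
Sum = 68.91
Bonus points: 68.91 + 4 = 72.91
72.91 is ≥ 69.5 and < 84 → Distinction

Distinction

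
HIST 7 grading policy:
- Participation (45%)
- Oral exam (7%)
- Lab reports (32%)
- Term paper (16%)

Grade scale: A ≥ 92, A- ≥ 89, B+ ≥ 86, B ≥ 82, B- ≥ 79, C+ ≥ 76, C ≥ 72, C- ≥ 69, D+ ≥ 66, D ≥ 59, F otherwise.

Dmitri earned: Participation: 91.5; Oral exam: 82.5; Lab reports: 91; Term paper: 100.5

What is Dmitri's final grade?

Weighted total:
  Participation 91.5 × 0.45 = 41.175
  Oral exam 82.5 × 0.07 = 5.775
  Lab reports 91 × 0.32 = 29.12
  Term paper 100.5 × 0.16 = 16.08
Sum = 92.15
92.15 ≥ 92 → A

A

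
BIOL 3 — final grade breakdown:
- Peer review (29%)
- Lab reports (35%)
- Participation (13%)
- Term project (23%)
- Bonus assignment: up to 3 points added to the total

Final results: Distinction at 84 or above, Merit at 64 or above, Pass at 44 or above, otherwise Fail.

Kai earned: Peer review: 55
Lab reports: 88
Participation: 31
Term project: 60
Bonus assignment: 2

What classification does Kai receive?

Merit

Weighted total:
  Peer review 55 × 0.29 = 15.95
  Lab reports 88 × 0.35 = 30.8
  Participation 31 × 0.13 = 4.03
  Term project 60 × 0.23 = 13.8
Sum = 64.58
Bonus assignment: 64.58 + 2 = 66.58
66.58 is ≥ 64 and < 84 → Merit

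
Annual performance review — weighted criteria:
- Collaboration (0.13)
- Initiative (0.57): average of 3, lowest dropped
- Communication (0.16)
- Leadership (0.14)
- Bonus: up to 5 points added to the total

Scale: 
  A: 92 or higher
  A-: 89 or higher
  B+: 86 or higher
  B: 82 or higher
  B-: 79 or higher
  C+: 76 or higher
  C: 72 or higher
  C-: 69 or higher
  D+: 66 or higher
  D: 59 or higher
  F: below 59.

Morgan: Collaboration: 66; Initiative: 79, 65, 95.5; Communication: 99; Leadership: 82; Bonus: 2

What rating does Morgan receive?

Initiative: drop 65 → average of remaining 2 = 174.5/2 = 87.25
Weighted total:
  Collaboration 66 × 0.13 = 8.58
  Initiative 87.25 × 0.57 = 49.7325
  Communication 99 × 0.16 = 15.84
  Leadership 82 × 0.14 = 11.48
Sum = 85.6325
Bonus: 85.6325 + 2 = 87.6325
87.6325 is ≥ 86 and < 89 → B+

B+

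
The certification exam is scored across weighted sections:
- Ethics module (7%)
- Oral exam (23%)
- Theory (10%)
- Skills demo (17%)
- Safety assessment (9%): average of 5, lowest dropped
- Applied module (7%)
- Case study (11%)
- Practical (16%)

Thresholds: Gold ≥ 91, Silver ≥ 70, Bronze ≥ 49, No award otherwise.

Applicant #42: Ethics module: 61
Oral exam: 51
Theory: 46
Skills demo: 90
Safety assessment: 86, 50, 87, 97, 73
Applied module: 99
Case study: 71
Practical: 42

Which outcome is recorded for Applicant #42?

Bronze

Safety assessment: drop 50 → average of remaining 4 = 343/4 = 85.75
Weighted total:
  Ethics module 61 × 0.07 = 4.27
  Oral exam 51 × 0.23 = 11.73
  Theory 46 × 0.1 = 4.6
  Skills demo 90 × 0.17 = 15.3
  Safety assessment 85.75 × 0.09 = 7.7175
  Applied module 99 × 0.07 = 6.93
  Case study 71 × 0.11 = 7.81
  Practical 42 × 0.16 = 6.72
Sum = 65.0775
65.0775 is ≥ 49 and < 70 → Bronze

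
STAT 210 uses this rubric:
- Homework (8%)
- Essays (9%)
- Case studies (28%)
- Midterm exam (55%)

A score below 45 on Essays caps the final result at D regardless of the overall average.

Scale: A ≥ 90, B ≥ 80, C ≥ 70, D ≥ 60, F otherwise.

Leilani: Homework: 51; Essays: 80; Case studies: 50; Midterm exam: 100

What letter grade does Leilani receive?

Essays score 80 ≥ 45: minimum met.
Weighted total:
  Homework 51 × 0.08 = 4.08
  Essays 80 × 0.09 = 7.2
  Case studies 50 × 0.28 = 14
  Midterm exam 100 × 0.55 = 55
Sum = 80.28
80.28 is ≥ 80 and < 90 → B

B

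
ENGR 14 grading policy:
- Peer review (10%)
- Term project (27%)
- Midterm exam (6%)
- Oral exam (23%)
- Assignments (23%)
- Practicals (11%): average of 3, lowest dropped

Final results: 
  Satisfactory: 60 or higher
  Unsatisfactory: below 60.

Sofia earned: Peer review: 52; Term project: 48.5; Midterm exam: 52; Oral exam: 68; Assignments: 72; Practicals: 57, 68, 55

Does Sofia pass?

Satisfactory

Practicals: drop 55 → average of remaining 2 = 125/2 = 62.5
Weighted total:
  Peer review 52 × 0.1 = 5.2
  Term project 48.5 × 0.27 = 13.095
  Midterm exam 52 × 0.06 = 3.12
  Oral exam 68 × 0.23 = 15.64
  Assignments 72 × 0.23 = 16.56
  Practicals 62.5 × 0.11 = 6.875
Sum = 60.49
60.49 ≥ 60 → Satisfactory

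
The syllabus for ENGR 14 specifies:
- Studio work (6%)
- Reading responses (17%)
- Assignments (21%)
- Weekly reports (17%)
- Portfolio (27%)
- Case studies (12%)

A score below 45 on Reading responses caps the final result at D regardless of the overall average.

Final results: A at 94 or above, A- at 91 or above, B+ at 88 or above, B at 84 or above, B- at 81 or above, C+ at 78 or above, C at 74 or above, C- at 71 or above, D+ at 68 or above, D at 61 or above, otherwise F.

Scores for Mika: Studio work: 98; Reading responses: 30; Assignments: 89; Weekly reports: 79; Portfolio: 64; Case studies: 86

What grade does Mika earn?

Reading responses score 30 < 45: minimum not met.
Weighted total:
  Studio work 98 × 0.06 = 5.88
  Reading responses 30 × 0.17 = 5.1
  Assignments 89 × 0.21 = 18.69
  Weekly reports 79 × 0.17 = 13.43
  Portfolio 64 × 0.27 = 17.28
  Case studies 86 × 0.12 = 10.32
Sum = 70.7
70.7 would be D+; cap at D applies → D.

D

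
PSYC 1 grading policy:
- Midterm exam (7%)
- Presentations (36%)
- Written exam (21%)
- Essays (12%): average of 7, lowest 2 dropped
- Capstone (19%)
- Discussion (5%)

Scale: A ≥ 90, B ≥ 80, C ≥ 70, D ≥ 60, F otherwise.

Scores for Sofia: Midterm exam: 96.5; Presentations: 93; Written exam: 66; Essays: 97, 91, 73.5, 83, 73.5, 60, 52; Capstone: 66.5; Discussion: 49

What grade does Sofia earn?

Essays: drop 52, 60 → average of remaining 5 = 418/5 = 83.6
Weighted total:
  Midterm exam 96.5 × 0.07 = 6.755
  Presentations 93 × 0.36 = 33.48
  Written exam 66 × 0.21 = 13.86
  Essays 83.6 × 0.12 = 10.032
  Capstone 66.5 × 0.19 = 12.635
  Discussion 49 × 0.05 = 2.45
Sum = 79.212
79.212 is ≥ 70 and < 80 → C

C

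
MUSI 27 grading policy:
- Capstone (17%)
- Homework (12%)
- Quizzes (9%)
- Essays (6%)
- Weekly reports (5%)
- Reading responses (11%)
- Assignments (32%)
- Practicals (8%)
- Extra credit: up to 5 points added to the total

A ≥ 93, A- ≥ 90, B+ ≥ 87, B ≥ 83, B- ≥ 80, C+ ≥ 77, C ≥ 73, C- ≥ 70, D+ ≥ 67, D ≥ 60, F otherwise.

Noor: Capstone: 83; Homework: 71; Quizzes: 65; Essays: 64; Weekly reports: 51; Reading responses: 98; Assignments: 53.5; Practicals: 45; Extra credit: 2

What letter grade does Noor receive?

Weighted total:
  Capstone 83 × 0.17 = 14.11
  Homework 71 × 0.12 = 8.52
  Quizzes 65 × 0.09 = 5.85
  Essays 64 × 0.06 = 3.84
  Weekly reports 51 × 0.05 = 2.55
  Reading responses 98 × 0.11 = 10.78
  Assignments 53.5 × 0.32 = 17.12
  Practicals 45 × 0.08 = 3.6
Sum = 66.37
Extra credit: 66.37 + 2 = 68.37
68.37 is ≥ 67 and < 70 → D+

D+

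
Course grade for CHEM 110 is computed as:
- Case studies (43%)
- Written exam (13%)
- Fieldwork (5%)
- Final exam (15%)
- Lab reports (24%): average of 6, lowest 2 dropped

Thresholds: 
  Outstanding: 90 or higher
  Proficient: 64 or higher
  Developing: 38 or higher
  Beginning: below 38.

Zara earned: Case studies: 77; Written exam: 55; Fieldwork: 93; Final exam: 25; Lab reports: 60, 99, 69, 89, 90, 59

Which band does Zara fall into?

Proficient

Lab reports: drop 59, 60 → average of remaining 4 = 347/4 = 86.75
Weighted total:
  Case studies 77 × 0.43 = 33.11
  Written exam 55 × 0.13 = 7.15
  Fieldwork 93 × 0.05 = 4.65
  Final exam 25 × 0.15 = 3.75
  Lab reports 86.75 × 0.24 = 20.82
Sum = 69.48
69.48 is ≥ 64 and < 90 → Proficient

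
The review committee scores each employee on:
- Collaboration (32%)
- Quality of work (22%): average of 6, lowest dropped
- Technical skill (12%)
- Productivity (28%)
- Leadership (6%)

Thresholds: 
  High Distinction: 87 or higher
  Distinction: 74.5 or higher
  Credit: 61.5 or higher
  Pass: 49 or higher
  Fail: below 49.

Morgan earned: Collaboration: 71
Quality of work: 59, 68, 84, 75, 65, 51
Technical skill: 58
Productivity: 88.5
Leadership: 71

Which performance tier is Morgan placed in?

Quality of work: drop 51 → average of remaining 5 = 351/5 = 70.2
Weighted total:
  Collaboration 71 × 0.32 = 22.72
  Quality of work 70.2 × 0.22 = 15.444
  Technical skill 58 × 0.12 = 6.96
  Productivity 88.5 × 0.28 = 24.78
  Leadership 71 × 0.06 = 4.26
Sum = 74.164
74.164 is ≥ 61.5 and < 74.5 → Credit

Credit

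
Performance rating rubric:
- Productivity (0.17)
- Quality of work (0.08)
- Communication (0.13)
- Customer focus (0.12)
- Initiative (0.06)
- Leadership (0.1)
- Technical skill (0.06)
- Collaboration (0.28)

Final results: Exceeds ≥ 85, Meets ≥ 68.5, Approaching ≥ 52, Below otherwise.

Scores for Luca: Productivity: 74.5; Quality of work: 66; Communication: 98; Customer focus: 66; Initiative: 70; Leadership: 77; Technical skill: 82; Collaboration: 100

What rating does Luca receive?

Meets

Weighted total:
  Productivity 74.5 × 0.17 = 12.665
  Quality of work 66 × 0.08 = 5.28
  Communication 98 × 0.13 = 12.74
  Customer focus 66 × 0.12 = 7.92
  Initiative 70 × 0.06 = 4.2
  Leadership 77 × 0.1 = 7.7
  Technical skill 82 × 0.06 = 4.92
  Collaboration 100 × 0.28 = 28
Sum = 83.425
83.425 is ≥ 68.5 and < 85 → Meets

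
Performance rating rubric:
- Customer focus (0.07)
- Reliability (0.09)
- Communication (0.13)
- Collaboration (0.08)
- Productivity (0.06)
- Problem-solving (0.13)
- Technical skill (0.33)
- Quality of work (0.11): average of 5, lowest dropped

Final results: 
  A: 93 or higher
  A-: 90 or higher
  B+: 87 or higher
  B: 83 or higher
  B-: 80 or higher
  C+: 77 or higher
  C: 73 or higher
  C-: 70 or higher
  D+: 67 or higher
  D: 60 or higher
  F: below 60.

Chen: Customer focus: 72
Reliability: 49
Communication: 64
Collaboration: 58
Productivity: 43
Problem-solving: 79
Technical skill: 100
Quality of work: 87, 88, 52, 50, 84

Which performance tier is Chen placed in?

C

Quality of work: drop 50 → average of remaining 4 = 311/4 = 77.75
Weighted total:
  Customer focus 72 × 0.07 = 5.04
  Reliability 49 × 0.09 = 4.41
  Communication 64 × 0.13 = 8.32
  Collaboration 58 × 0.08 = 4.64
  Productivity 43 × 0.06 = 2.58
  Problem-solving 79 × 0.13 = 10.27
  Technical skill 100 × 0.33 = 33
  Quality of work 77.75 × 0.11 = 8.5525
Sum = 76.8125
76.8125 is ≥ 73 and < 77 → C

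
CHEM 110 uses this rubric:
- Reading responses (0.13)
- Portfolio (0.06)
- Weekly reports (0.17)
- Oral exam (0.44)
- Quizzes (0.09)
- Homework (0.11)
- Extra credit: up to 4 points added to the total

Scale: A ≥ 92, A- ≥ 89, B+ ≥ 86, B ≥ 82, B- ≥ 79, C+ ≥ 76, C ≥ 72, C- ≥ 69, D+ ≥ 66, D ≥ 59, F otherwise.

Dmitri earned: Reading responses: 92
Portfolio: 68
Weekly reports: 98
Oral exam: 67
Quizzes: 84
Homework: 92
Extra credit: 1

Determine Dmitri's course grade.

Weighted total:
  Reading responses 92 × 0.13 = 11.96
  Portfolio 68 × 0.06 = 4.08
  Weekly reports 98 × 0.17 = 16.66
  Oral exam 67 × 0.44 = 29.48
  Quizzes 84 × 0.09 = 7.56
  Homework 92 × 0.11 = 10.12
Sum = 79.86
Extra credit: 79.86 + 1 = 80.86
80.86 is ≥ 79 and < 82 → B-

B-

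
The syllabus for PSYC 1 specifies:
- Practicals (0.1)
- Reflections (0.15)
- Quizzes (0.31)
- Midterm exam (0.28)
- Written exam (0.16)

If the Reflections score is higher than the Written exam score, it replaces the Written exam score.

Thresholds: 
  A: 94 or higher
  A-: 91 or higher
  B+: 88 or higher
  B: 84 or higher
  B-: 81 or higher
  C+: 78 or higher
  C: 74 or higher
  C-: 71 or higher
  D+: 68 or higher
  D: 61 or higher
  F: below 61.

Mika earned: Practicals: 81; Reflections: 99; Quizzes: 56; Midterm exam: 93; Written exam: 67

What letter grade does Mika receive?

Reflections (99) > Written exam (67), so Written exam counts as 99.
Weighted total:
  Practicals 81 × 0.1 = 8.1
  Reflections 99 × 0.15 = 14.85
  Quizzes 56 × 0.31 = 17.36
  Midterm exam 93 × 0.28 = 26.04
  Written exam 99 × 0.16 = 15.84
Sum = 82.19
82.19 is ≥ 81 and < 84 → B-

B-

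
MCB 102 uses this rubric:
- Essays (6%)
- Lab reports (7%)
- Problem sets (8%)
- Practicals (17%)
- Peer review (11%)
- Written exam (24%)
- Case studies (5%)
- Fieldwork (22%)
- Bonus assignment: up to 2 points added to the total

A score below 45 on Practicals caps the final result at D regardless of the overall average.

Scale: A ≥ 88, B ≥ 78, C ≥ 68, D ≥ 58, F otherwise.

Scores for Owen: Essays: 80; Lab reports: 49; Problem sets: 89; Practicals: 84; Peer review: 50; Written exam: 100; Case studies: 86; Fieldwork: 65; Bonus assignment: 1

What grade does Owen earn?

Practicals score 84 ≥ 45: minimum met.
Weighted total:
  Essays 80 × 0.06 = 4.8
  Lab reports 49 × 0.07 = 3.43
  Problem sets 89 × 0.08 = 7.12
  Practicals 84 × 0.17 = 14.28
  Peer review 50 × 0.11 = 5.5
  Written exam 100 × 0.24 = 24
  Case studies 86 × 0.05 = 4.3
  Fieldwork 65 × 0.22 = 14.3
Sum = 77.73
Bonus assignment: 77.73 + 1 = 78.73
78.73 is ≥ 78 and < 88 → B

B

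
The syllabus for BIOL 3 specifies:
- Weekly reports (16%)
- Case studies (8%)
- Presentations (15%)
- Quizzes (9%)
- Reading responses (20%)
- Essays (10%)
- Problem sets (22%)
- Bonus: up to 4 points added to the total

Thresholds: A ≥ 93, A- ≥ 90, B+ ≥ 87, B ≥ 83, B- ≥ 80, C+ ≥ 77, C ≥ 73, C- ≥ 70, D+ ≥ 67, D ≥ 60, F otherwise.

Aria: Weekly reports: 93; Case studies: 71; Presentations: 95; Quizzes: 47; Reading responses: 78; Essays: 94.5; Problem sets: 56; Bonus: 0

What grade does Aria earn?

C

Weighted total:
  Weekly reports 93 × 0.16 = 14.88
  Case studies 71 × 0.08 = 5.68
  Presentations 95 × 0.15 = 14.25
  Quizzes 47 × 0.09 = 4.23
  Reading responses 78 × 0.2 = 15.6
  Essays 94.5 × 0.1 = 9.45
  Problem sets 56 × 0.22 = 12.32
Sum = 76.41
Bonus: 76.41 + 0 = 76.41
76.41 is ≥ 73 and < 77 → C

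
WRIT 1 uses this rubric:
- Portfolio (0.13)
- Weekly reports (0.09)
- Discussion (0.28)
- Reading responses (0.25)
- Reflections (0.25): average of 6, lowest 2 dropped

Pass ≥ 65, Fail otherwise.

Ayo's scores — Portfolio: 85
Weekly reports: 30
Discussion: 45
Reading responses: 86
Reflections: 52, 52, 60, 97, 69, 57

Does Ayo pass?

Pass

Reflections: drop 52, 52 → average of remaining 4 = 283/4 = 70.75
Weighted total:
  Portfolio 85 × 0.13 = 11.05
  Weekly reports 30 × 0.09 = 2.7
  Discussion 45 × 0.28 = 12.6
  Reading responses 86 × 0.25 = 21.5
  Reflections 70.75 × 0.25 = 17.6875
Sum = 65.5375
65.5375 ≥ 65 → Pass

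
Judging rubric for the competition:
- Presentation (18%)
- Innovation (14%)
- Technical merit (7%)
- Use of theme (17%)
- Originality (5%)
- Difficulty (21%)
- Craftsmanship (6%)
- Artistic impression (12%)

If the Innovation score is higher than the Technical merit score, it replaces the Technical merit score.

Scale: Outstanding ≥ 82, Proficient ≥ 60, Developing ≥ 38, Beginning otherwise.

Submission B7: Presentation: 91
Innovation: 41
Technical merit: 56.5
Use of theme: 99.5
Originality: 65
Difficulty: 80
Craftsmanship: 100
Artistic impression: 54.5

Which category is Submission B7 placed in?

Innovation (41) ≤ Technical merit (56.5), so Technical merit stays at 56.5.
Weighted total:
  Presentation 91 × 0.18 = 16.38
  Innovation 41 × 0.14 = 5.74
  Technical merit 56.5 × 0.07 = 3.955
  Use of theme 99.5 × 0.17 = 16.915
  Originality 65 × 0.05 = 3.25
  Difficulty 80 × 0.21 = 16.8
  Craftsmanship 100 × 0.06 = 6
  Artistic impression 54.5 × 0.12 = 6.54
Sum = 75.58
75.58 is ≥ 60 and < 82 → Proficient

Proficient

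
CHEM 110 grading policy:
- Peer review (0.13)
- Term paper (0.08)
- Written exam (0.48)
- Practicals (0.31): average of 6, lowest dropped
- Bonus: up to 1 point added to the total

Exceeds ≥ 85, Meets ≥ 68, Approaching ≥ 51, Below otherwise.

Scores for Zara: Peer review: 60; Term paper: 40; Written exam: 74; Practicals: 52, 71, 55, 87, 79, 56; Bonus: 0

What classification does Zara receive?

Meets

Practicals: drop 52 → average of remaining 5 = 348/5 = 69.6
Weighted total:
  Peer review 60 × 0.13 = 7.8
  Term paper 40 × 0.08 = 3.2
  Written exam 74 × 0.48 = 35.52
  Practicals 69.6 × 0.31 = 21.576
Sum = 68.096
Bonus: 68.096 + 0 = 68.096
68.096 is ≥ 68 and < 85 → Meets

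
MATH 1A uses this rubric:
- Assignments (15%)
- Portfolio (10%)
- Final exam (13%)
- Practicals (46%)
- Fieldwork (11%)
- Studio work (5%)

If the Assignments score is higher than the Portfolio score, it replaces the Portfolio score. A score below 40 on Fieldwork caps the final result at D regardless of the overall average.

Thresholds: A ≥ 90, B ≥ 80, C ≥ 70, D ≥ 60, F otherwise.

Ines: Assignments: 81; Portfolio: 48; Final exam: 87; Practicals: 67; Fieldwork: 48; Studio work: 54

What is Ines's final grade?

C

Assignments (81) > Portfolio (48), so Portfolio counts as 81.
Fieldwork score 48 ≥ 40: minimum met.
Weighted total:
  Assignments 81 × 0.15 = 12.15
  Portfolio 81 × 0.1 = 8.1
  Final exam 87 × 0.13 = 11.31
  Practicals 67 × 0.46 = 30.82
  Fieldwork 48 × 0.11 = 5.28
  Studio work 54 × 0.05 = 2.7
Sum = 70.36
70.36 is ≥ 70 and < 80 → C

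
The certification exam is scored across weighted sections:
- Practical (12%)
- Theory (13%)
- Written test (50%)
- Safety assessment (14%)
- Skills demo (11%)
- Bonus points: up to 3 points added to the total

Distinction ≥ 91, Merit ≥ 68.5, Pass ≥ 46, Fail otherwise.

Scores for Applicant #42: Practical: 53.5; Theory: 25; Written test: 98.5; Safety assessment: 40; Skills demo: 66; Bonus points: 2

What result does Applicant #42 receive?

Merit

Weighted total:
  Practical 53.5 × 0.12 = 6.42
  Theory 25 × 0.13 = 3.25
  Written test 98.5 × 0.5 = 49.25
  Safety assessment 40 × 0.14 = 5.6
  Skills demo 66 × 0.11 = 7.26
Sum = 71.78
Bonus points: 71.78 + 2 = 73.78
73.78 is ≥ 68.5 and < 91 → Merit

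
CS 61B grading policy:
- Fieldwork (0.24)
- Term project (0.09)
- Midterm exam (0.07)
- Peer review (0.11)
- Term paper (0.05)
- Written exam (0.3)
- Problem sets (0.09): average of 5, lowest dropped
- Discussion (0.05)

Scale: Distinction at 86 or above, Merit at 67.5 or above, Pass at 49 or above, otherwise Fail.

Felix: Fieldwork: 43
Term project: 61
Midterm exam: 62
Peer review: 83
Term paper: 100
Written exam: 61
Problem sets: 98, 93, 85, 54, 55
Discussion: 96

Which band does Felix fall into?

Problem sets: drop 54 → average of remaining 4 = 331/4 = 82.75
Weighted total:
  Fieldwork 43 × 0.24 = 10.32
  Term project 61 × 0.09 = 5.49
  Midterm exam 62 × 0.07 = 4.34
  Peer review 83 × 0.11 = 9.13
  Term paper 100 × 0.05 = 5
  Written exam 61 × 0.3 = 18.3
  Problem sets 82.75 × 0.09 = 7.4475
  Discussion 96 × 0.05 = 4.8
Sum = 64.8275
64.8275 is ≥ 49 and < 67.5 → Pass

Pass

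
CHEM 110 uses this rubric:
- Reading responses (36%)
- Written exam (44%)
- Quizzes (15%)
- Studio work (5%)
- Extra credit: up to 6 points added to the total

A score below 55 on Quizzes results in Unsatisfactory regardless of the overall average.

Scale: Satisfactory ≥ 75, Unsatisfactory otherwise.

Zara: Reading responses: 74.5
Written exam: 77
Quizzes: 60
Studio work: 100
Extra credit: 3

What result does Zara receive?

Quizzes score 60 ≥ 55: minimum met.
Weighted total:
  Reading responses 74.5 × 0.36 = 26.82
  Written exam 77 × 0.44 = 33.88
  Quizzes 60 × 0.15 = 9
  Studio work 100 × 0.05 = 5
Sum = 74.7
Extra credit: 74.7 + 3 = 77.7
77.7 ≥ 75 → Satisfactory

Satisfactory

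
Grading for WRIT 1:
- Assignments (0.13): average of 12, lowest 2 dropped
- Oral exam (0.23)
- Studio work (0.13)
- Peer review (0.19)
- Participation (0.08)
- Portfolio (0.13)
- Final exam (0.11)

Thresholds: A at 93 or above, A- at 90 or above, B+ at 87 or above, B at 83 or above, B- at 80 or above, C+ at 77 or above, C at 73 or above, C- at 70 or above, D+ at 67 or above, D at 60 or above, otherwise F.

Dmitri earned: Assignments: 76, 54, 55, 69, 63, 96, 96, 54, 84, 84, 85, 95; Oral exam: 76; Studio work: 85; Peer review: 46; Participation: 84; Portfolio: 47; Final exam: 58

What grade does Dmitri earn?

Assignments: drop 54, 54 → average of remaining 10 = 803/10 = 80.3
Weighted total:
  Assignments 80.3 × 0.13 = 10.439
  Oral exam 76 × 0.23 = 17.48
  Studio work 85 × 0.13 = 11.05
  Peer review 46 × 0.19 = 8.74
  Participation 84 × 0.08 = 6.72
  Portfolio 47 × 0.13 = 6.11
  Final exam 58 × 0.11 = 6.38
Sum = 66.919
66.919 is ≥ 60 and < 67 → D

D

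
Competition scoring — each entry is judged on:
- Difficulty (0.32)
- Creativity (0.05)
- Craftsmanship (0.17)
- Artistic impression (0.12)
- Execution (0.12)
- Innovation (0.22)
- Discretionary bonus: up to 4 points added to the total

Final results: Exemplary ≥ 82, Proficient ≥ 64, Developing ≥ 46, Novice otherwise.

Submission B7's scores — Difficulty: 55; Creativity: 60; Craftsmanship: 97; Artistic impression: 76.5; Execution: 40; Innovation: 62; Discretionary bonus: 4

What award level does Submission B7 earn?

Proficient

Weighted total:
  Difficulty 55 × 0.32 = 17.6
  Creativity 60 × 0.05 = 3
  Craftsmanship 97 × 0.17 = 16.49
  Artistic impression 76.5 × 0.12 = 9.18
  Execution 40 × 0.12 = 4.8
  Innovation 62 × 0.22 = 13.64
Sum = 64.71
Discretionary bonus: 64.71 + 4 = 68.71
68.71 is ≥ 64 and < 82 → Proficient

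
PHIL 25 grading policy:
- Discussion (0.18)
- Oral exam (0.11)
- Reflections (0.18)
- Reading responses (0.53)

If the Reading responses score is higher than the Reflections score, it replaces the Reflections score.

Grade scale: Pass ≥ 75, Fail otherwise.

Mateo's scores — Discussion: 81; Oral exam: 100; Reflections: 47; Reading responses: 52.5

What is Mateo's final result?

Fail

Reading responses (52.5) > Reflections (47), so Reflections counts as 52.5.
Weighted total:
  Discussion 81 × 0.18 = 14.58
  Oral exam 100 × 0.11 = 11
  Reflections 52.5 × 0.18 = 9.45
  Reading responses 52.5 × 0.53 = 27.825
Sum = 62.855
62.855 < 75 → Fail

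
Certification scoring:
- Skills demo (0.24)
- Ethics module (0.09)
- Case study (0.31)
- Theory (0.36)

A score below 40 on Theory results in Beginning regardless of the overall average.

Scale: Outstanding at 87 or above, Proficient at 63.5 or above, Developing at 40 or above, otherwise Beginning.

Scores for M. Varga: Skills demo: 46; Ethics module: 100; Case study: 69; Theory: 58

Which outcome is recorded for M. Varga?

Developing

Theory score 58 ≥ 40: minimum met.
Weighted total:
  Skills demo 46 × 0.24 = 11.04
  Ethics module 100 × 0.09 = 9
  Case study 69 × 0.31 = 21.39
  Theory 58 × 0.36 = 20.88
Sum = 62.31
62.31 is ≥ 40 and < 63.5 → Developing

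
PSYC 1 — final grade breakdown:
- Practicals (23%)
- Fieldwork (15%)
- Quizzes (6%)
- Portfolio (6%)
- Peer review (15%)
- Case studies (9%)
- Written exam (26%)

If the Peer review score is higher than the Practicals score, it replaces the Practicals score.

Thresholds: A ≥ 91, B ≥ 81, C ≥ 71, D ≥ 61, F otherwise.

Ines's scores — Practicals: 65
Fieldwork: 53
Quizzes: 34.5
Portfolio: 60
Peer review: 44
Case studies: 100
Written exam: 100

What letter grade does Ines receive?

Peer review (44) ≤ Practicals (65), so Practicals stays at 65.
Weighted total:
  Practicals 65 × 0.23 = 14.95
  Fieldwork 53 × 0.15 = 7.95
  Quizzes 34.5 × 0.06 = 2.07
  Portfolio 60 × 0.06 = 3.6
  Peer review 44 × 0.15 = 6.6
  Case studies 100 × 0.09 = 9
  Written exam 100 × 0.26 = 26
Sum = 70.17
70.17 is ≥ 61 and < 71 → D

D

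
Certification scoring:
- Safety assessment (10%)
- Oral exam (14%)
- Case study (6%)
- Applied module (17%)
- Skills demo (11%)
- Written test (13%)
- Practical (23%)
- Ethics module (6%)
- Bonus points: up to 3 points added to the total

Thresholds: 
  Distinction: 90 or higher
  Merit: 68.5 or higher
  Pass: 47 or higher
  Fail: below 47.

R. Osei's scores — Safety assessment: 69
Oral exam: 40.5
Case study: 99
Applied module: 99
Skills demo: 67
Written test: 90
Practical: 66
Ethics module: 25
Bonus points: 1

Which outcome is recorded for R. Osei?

Weighted total:
  Safety assessment 69 × 0.1 = 6.9
  Oral exam 40.5 × 0.14 = 5.67
  Case study 99 × 0.06 = 5.94
  Applied module 99 × 0.17 = 16.83
  Skills demo 67 × 0.11 = 7.37
  Written test 90 × 0.13 = 11.7
  Practical 66 × 0.23 = 15.18
  Ethics module 25 × 0.06 = 1.5
Sum = 71.09
Bonus points: 71.09 + 1 = 72.09
72.09 is ≥ 68.5 and < 90 → Merit

Merit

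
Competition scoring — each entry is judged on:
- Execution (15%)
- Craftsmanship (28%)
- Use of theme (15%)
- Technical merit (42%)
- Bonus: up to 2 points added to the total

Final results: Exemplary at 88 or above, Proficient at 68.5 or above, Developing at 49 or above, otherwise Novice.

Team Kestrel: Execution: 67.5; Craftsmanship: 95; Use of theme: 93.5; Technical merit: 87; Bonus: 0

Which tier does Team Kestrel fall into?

Proficient

Weighted total:
  Execution 67.5 × 0.15 = 10.125
  Craftsmanship 95 × 0.28 = 26.6
  Use of theme 93.5 × 0.15 = 14.025
  Technical merit 87 × 0.42 = 36.54
Sum = 87.29
Bonus: 87.29 + 0 = 87.29
87.29 is ≥ 68.5 and < 88 → Proficient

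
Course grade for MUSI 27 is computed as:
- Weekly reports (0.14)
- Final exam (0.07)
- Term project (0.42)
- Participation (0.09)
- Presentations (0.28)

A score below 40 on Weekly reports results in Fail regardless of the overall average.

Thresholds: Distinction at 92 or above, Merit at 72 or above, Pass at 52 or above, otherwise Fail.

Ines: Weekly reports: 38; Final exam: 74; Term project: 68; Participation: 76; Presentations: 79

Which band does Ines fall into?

Fail

Weekly reports score 38 < 40: minimum not met.
Weighted total:
  Weekly reports 38 × 0.14 = 5.32
  Final exam 74 × 0.07 = 5.18
  Term project 68 × 0.42 = 28.56
  Participation 76 × 0.09 = 6.84
  Presentations 79 × 0.28 = 22.12
Sum = 68.02
Because the Weekly reports minimum was not met, the result is Fail.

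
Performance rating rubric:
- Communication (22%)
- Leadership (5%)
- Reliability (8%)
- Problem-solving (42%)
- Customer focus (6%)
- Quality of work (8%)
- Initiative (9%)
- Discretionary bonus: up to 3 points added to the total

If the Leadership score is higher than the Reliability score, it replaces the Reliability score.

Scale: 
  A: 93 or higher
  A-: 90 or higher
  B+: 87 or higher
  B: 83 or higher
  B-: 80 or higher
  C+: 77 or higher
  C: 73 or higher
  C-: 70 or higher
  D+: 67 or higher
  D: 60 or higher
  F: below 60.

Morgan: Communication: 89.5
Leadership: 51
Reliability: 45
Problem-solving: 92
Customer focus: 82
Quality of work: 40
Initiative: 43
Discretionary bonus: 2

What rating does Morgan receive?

C+

Leadership (51) > Reliability (45), so Reliability counts as 51.
Weighted total:
  Communication 89.5 × 0.22 = 19.69
  Leadership 51 × 0.05 = 2.55
  Reliability 51 × 0.08 = 4.08
  Problem-solving 92 × 0.42 = 38.64
  Customer focus 82 × 0.06 = 4.92
  Quality of work 40 × 0.08 = 3.2
  Initiative 43 × 0.09 = 3.87
Sum = 76.95
Discretionary bonus: 76.95 + 2 = 78.95
78.95 is ≥ 77 and < 80 → C+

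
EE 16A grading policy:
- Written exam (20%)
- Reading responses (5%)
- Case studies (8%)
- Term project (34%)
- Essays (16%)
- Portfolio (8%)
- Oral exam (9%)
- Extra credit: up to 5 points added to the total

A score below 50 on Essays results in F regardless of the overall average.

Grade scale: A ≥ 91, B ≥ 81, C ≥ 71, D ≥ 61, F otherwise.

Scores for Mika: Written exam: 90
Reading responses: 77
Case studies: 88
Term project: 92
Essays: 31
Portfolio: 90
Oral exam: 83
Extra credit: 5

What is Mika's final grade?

F

Essays score 31 < 50: minimum not met.
Weighted total:
  Written exam 90 × 0.2 = 18
  Reading responses 77 × 0.05 = 3.85
  Case studies 88 × 0.08 = 7.04
  Term project 92 × 0.34 = 31.28
  Essays 31 × 0.16 = 4.96
  Portfolio 90 × 0.08 = 7.2
  Oral exam 83 × 0.09 = 7.47
Sum = 79.8
Extra credit: 79.8 + 5 = 84.8
Because the Essays minimum was not met, the result is F.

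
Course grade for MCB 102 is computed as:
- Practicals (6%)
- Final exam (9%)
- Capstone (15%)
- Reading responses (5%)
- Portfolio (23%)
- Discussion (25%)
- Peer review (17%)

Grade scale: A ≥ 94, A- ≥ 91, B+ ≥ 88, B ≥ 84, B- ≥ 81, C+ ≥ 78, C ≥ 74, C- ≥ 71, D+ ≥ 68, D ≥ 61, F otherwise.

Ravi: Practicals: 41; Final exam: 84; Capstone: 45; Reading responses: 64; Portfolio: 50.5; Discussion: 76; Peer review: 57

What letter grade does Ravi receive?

F

Weighted total:
  Practicals 41 × 0.06 = 2.46
  Final exam 84 × 0.09 = 7.56
  Capstone 45 × 0.15 = 6.75
  Reading responses 64 × 0.05 = 3.2
  Portfolio 50.5 × 0.23 = 11.615
  Discussion 76 × 0.25 = 19
  Peer review 57 × 0.17 = 9.69
Sum = 60.275
60.275 < 61 → F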